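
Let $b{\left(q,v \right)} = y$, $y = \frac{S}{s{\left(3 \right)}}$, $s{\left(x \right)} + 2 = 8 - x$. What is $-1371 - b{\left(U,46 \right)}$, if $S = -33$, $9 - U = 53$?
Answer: $-1360$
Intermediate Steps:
$s{\left(x \right)} = 6 - x$ ($s{\left(x \right)} = -2 - \left(-8 + x\right) = 6 - x$)
$U = -44$ ($U = 9 - 53 = -44$)
$y = -11$ ($y = - \frac{33}{6 - 3} = - \frac{33}{3} = \left(-33\right) \frac{1}{3} = -11$)
$b{\left(q,v \right)} = -11$
$-1371 - b{\left(U,46 \right)} = -1371 - -11 = -1371 + 11 = -1360$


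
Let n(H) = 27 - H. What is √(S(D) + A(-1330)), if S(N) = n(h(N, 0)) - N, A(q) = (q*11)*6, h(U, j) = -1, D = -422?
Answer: I*√87330 ≈ 295.52*I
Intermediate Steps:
A(q) = 66*q (A(q) = (11*q)*6 = 66*q)
S(N) = 28 - N (S(N) = (27 - 1*(-1)) - N = (27 + 1) - N = 28 - N)
√(S(D) + A(-1330)) = √((28 - 1*(-422)) + 66*(-1330)) = √((28 + 422) - 87780) = √(450 - 87780) = √(-87330) = I*√87330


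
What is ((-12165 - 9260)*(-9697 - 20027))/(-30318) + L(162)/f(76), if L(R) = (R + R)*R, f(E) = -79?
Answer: -8650238414/399187 ≈ -21670.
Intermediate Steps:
L(R) = 2*R**2 (L(R) = (2*R)*R = 2*R**2)
((-12165 - 9260)*(-9697 - 20027))/(-30318) + L(162)/f(76) = ((-12165 - 9260)*(-9697 - 20027))/(-30318) + (2*162**2)/(-79) = -21425*(-29724)*(-1/30318) + (2*26244)*(-1/79) = 636836700*(-1/30318) + 52488*(-1/79) = -106139450/5053 - 52488/79 = -8650238414/399187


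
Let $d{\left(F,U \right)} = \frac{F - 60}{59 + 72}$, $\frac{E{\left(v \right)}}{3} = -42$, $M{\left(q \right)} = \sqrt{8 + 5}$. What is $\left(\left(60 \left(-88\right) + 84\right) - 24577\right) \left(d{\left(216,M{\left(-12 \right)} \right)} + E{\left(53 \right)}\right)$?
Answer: $\frac{486788550}{131} \approx 3.7159 \cdot 10^{6}$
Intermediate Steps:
$M{\left(q \right)} = \sqrt{13}$
$E{\left(v \right)} = -126$ ($E{\left(v \right)} = 3 \left(-42\right) = -126$)
$d{\left(F,U \right)} = - \frac{60}{131} + \frac{F}{131}$ ($d{\left(F,U \right)} = \frac{-60 + F}{131} = \left(-60 + F\right) \frac{1}{131} = - \frac{60}{131} + \frac{F}{131}$)
$\left(\left(60 \left(-88\right) + 84\right) - 24577\right) \left(d{\left(216,M{\left(-12 \right)} \right)} + E{\left(53 \right)}\right) = \left(\left(60 \left(-88\right) + 84\right) - 24577\right) \left(\left(- \frac{60}{131} + \frac{1}{131} \cdot 216\right) - 126\right) = \left(\left(-5280 + 84\right) - 24577\right) \left(\left(- \frac{60}{131} + \frac{216}{131}\right) - 126\right) = \left(-5196 - 24577\right) \left(\frac{156}{131} - 126\right) = \left(-29773\right) \left(- \frac{16350}{131}\right) = \frac{486788550}{131}$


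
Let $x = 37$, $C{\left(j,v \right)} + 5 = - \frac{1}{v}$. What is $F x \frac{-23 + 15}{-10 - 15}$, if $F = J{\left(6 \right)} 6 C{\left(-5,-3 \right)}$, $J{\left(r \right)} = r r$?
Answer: $- \frac{298368}{25} \approx -11935.0$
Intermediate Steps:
$J{\left(r \right)} = r^{2}$
$C{\left(j,v \right)} = -5 - \frac{1}{v}$
$F = -1008$ ($F = 6^{2} \cdot 6 \left(-5 - \frac{1}{-3}\right) = 36 \cdot 6 \left(-5 - - \frac{1}{3}\right) = 216 \left(-5 + \frac{1}{3}\right) = 216 \left(- \frac{14}{3}\right) = -1008$)
$F x \frac{-23 + 15}{-10 - 15} = \left(-1008\right) 37 \frac{-23 + 15}{-10 - 15} = - 37296 \left(- \frac{8}{-25}\right) = - 37296 \left(\left(-8\right) \left(- \frac{1}{25}\right)\right) = \left(-37296\right) \frac{8}{25} = - \frac{298368}{25}$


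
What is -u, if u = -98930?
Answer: 98930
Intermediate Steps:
-u = -1*(-98930) = 98930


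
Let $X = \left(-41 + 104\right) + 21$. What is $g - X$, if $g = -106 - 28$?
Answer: $-218$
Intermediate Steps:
$X = 84$ ($X = 63 + 21 = 84$)
$g = -134$
$g - X = -134 - 84 = -218$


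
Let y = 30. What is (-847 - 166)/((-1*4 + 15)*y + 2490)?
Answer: -1013/2820 ≈ -0.35922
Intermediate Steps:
(-847 - 166)/((-1*4 + 15)*y + 2490) = (-847 - 166)/((-1*4 + 15)*30 + 2490) = -1013/((-4 + 15)*30 + 2490) = -1013/(11*30 + 2490) = -1013/(330 + 2490) = -1013/2820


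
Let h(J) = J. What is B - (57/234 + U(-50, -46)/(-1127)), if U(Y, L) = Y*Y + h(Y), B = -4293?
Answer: -7698179/1794 ≈ -4291.1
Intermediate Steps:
U(Y, L) = Y + Y² (U(Y, L) = Y*Y + Y = Y² + Y = Y + Y²)
B - (57/234 + U(-50, -46)/(-1127)) = -4293 - (57/234 - 50*(1 - 50)/(-1127)) = -4293 - (57*(1/234) - 50*(-49)*(-1/1127)) = -4293 - (19/78 + 2450*(-1/1127)) = -4293 - (19/78 - 50/23) = -4293 - 1*(-3463/1794) = -4293 + 3463/1794 = -7698179/1794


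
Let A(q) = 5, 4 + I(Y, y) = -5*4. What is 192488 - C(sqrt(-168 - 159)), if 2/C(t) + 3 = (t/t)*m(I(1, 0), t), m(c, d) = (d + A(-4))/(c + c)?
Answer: 135511999/704 - 3*I*sqrt(327)/704 ≈ 1.9249e+5 - 0.077059*I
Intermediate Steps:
I(Y, y) = -24 (I(Y, y) = -4 - 5*4 = -4 - 20 = -24)
m(c, d) = (5 + d)/(2*c) (m(c, d) = (d + 5)/(c + c) = (5 + d)/((2*c)) = (5 + d)*(1/(2*c)) = (5 + d)/(2*c))
C(t) = 2/(-149/48 - t/48) (C(t) = 2/(-3 + (t/t)*((1/2)*(5 + t)/(-24))) = 2/(-3 + 1*((1/2)*(-1/24)*(5 + t))) = 2/(-3 + 1*(-5/48 - t/48)) = 2/(-3 + (-5/48 - t/48)) = 2/(-149/48 - t/48))
192488 - C(sqrt(-168 - 159)) = 192488 - 96/(-149 - sqrt(-168 - 159)) = 192488 - 96/(-149 - sqrt(-327)) = 192488 - 96/(-149 - I*sqrt(327))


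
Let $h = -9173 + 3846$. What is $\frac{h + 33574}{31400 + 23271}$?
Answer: $\frac{28247}{54671} \approx 0.51667$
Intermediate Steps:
$h = -5327$
$\frac{h + 33574}{31400 + 23271} = \frac{-5327 + 33574}{31400 + 23271} = \frac{28247}{54671}$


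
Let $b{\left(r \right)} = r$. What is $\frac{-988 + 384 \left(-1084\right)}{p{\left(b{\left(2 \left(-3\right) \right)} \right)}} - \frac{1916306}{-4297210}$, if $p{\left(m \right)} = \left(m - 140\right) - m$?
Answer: $\frac{44831334302}{15040235} \approx 2980.8$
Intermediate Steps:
$p{\left(m \right)} = -140$ ($p{\left(m \right)} = \left(-140 + m\right) - m = -140$)
$\frac{-988 + 384 \left(-1084\right)}{p{\left(b{\left(2 \left(-3\right) \right)} \right)}} - \frac{1916306}{-4297210} = \frac{-988 + 384 \left(-1084\right)}{-140} - \frac{1916306}{-4297210} = \left(-988 - 416256\right) \left(- \frac{1}{140}\right) - - \frac{958153}{2148605} = \left(-417244\right) \left(- \frac{1}{140}\right) + \frac{958153}{2148605} = \frac{104311}{35} + \frac{958153}{2148605} = \frac{44831334302}{15040235}$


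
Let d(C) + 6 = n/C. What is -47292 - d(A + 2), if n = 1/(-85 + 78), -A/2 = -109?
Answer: -72820439/1540 ≈ -47286.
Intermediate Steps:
A = 218 (A = -2*(-109) = 218)
n = -⅐ (n = 1/(-7) = -⅐ ≈ -0.14286)
d(C) = -6 - 1/(7*C)
-47292 - d(A + 2) = -47292 - (-6 - 1/(7*(218 + 2))) = -47292 - (-6 - ⅐/220) = -47292 - (-6 - ⅐*1/220) = -47292 - (-6 - 1/1540) = -47292 - 1*(-9241/1540) = -47292 + 9241/1540 = -72820439/1540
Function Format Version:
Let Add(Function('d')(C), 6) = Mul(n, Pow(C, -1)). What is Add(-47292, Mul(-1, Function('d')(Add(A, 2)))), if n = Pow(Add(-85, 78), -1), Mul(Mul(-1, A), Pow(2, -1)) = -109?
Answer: Rational(-72820439, 1540) ≈ -47286.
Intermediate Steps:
A = 218 (A = Mul(-2, -109) = 218)
n = Rational(-1, 7) (n = Pow(-7, -1) = Rational(-1, 7) ≈ -0.14286)
Function('d')(C) = Add(-6, Mul(Rational(-1, 7), Pow(C, -1)))
Add(-47292, Mul(-1, Function('d')(Add(A, 2)))) = Add(-47292, Mul(-1, Add(-6, Mul(Rational(-1, 7), Pow(Add(218, 2), -1))))) = Add(-47292, Mul(-1, Add(-6, Mul(Rational(-1, 7), Pow(220, -1))))) = Add(-47292, Mul(-1, Add(-6, Mul(Rational(-1, 7), Rational(1, 220))))) = Add(-47292, Mul(-1, Add(-6, Rational(-1, 1540)))) = Add(-47292, Mul(-1, Rational(-9241, 1540))) = Add(-47292, Rational(9241, 1540)) = Rational(-72820439, 1540)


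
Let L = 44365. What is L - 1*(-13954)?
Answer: 58319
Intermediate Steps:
L - 1*(-13954) = 44365 - 1*(-13954) = 44365 + 13954 = 58319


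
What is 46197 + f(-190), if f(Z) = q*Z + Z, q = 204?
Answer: 7247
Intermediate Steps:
f(Z) = 205*Z (f(Z) = 204*Z + Z = 205*Z)
46197 + f(-190) = 46197 + 205*(-190) = 46197 - 38950 = 7247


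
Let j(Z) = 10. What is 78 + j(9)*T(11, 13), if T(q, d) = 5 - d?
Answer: -2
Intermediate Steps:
78 + j(9)*T(11, 13) = 78 + 10*(5 - 1*13) = 78 + 10*(5 - 13) = 78 + 10*(-8) = 78 - 80 = -2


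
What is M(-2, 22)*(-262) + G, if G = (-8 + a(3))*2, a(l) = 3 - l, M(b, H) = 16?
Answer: -4208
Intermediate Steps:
G = -16 (G = (-8 + (3 - 1*3))*2 = (-8 + (3 - 3))*2 = (-8 + 0)*2 = -8*2 = -16)
M(-2, 22)*(-262) + G = 16*(-262) - 16 = -4192 - 16 = -4208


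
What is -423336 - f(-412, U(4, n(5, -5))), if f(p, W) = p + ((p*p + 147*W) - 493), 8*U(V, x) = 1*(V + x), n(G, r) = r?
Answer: -4737253/8 ≈ -5.9216e+5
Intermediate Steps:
U(V, x) = V/8 + x/8 (U(V, x) = (1*(V + x))/8 = (V + x)/8 = V/8 + x/8)
f(p, W) = -493 + p + p**2 + 147*W (f(p, W) = p + ((p**2 + 147*W) - 493) = p + (-493 + p**2 + 147*W) = -493 + p + p**2 + 147*W)
-423336 - f(-412, U(4, n(5, -5))) = -423336 - (-493 - 412 + (-412)**2 + 147*((1/8)*4 + (1/8)*(-5))) = -423336 - (-493 - 412 + 169744 + 147*(1/2 - 5/8)) = -423336 - (-493 - 412 + 169744 + 147*(-1/8)) = -423336 - (-493 - 412 + 169744 - 147/8) = -423336 - 1*1350565/8 = -423336 - 1350565/8 = -4737253/8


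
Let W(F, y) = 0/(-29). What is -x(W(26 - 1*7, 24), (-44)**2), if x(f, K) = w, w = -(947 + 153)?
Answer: 1100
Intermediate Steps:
W(F, y) = 0 (W(F, y) = 0*(-1/29) = 0)
w = -1100 (w = -1*1100 = -1100)
x(f, K) = -1100
-x(W(26 - 1*7, 24), (-44)**2) = -1*(-1100) = 1100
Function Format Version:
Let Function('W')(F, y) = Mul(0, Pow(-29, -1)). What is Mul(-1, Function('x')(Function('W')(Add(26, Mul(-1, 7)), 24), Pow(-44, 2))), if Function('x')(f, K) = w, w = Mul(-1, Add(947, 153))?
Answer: 1100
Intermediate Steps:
Function('W')(F, y) = 0 (Function('W')(F, y) = Mul(0, Rational(-1, 29)) = 0)
w = -1100 (w = Mul(-1, 1100) = -1100)
Function('x')(f, K) = -1100
Mul(-1, Function('x')(Function('W')(Add(26, Mul(-1, 7)), 24), Pow(-44, 2))) = Mul(-1, -1100) = 1100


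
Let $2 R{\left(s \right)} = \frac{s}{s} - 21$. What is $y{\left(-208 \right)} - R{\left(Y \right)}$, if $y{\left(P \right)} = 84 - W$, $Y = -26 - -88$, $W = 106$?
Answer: $-12$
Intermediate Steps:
$Y = 62$ ($Y = -26 + 88 = 62$)
$y{\left(P \right)} = -22$ ($y{\left(P \right)} = 84 - 106 = -22$)
$R{\left(s \right)} = -10$ ($R{\left(s \right)} = \frac{\frac{s}{s} - 21}{2} = \frac{1 - 21}{2} = \frac{1}{2} \left(-20\right) = -10$)
$y{\left(-208 \right)} - R{\left(Y \right)} = -22 - -10 = -22 + 10 = -12$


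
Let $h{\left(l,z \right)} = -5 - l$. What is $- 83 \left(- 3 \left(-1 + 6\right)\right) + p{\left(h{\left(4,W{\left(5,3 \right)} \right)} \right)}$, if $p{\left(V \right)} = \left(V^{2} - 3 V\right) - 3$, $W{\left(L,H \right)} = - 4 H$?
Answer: $1350$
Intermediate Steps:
$p{\left(V \right)} = -3 + V^{2} - 3 V$
$- 83 \left(- 3 \left(-1 + 6\right)\right) + p{\left(h{\left(4,W{\left(5,3 \right)} \right)} \right)} = - 83 \left(- 3 \left(-1 + 6\right)\right) - \left(3 - \left(-5 - 4\right)^{2} + 3 \left(-5 - 4\right)\right) = - 83 \left(\left(-3\right) 5\right) - \left(3 - \left(-5 - 4\right)^{2} + 3 \left(-5 - 4\right)\right) = \left(-83\right) \left(-15\right) - \left(-24 - 81\right) = 1245 + \left(-3 + 81 + 27\right) = 1245 + 105 = 1350$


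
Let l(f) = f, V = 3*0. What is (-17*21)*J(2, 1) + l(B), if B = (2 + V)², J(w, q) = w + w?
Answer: -1424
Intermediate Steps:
V = 0
J(w, q) = 2*w
B = 4 (B = (2 + 0)² = 2² = 4)
(-17*21)*J(2, 1) + l(B) = (-17*21)*(2*2) + 4 = -357*4 + 4 = -1428 + 4 = -1424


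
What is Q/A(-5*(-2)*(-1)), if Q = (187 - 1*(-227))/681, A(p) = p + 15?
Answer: 138/1135 ≈ 0.12159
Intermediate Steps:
A(p) = 15 + p
Q = 138/227 (Q = (187 + 227)*(1/681) = 414*(1/681) = 138/227 ≈ 0.60793)
Q/A(-5*(-2)*(-1)) = 138/(227*(15 - 5*(-2)*(-1))) = 138/(227*(15 + 10*(-1))) = 138/(227*(15 - 10)) = (138/227)/5 = (138/227)*(⅕) = 138/1135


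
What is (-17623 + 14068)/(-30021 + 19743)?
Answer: 395/1142 ≈ 0.34588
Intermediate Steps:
(-17623 + 14068)/(-30021 + 19743) = -3555/(-10278) = -3555*(-1/10278) = 395/1142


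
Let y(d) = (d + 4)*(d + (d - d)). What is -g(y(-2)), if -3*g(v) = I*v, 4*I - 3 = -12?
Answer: 3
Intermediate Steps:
I = -9/4 (I = ¾ + (¼)*(-12) = ¾ - 3 = -9/4 ≈ -2.2500)
y(d) = d*(4 + d) (y(d) = (4 + d)*(d + 0) = (4 + d)*d = d*(4 + d))
g(v) = 3*v/4 (g(v) = -(-3)*v/4 = 3*v/4)
-g(y(-2)) = -3*(-2*(4 - 2))/4 = -3*(-2*2)/4 = -3*(-4)/4 = -1*(-3) = 3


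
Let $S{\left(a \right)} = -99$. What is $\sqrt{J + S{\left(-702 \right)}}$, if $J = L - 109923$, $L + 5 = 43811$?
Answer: $2 i \sqrt{16554} \approx 257.32 i$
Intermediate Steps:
$L = 43806$ ($L = -5 + 43811 = 43806$)
$J = -66117$ ($J = 43806 - 109923 = -66117$)
$\sqrt{J + S{\left(-702 \right)}} = \sqrt{-66117 - 99} = \sqrt{-66216} = 2 i \sqrt{16554}$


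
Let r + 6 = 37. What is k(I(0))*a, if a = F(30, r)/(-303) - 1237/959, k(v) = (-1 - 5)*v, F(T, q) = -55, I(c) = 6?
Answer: 3864792/96859 ≈ 39.901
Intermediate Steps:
r = 31 (r = -6 + 37 = 31)
k(v) = -6*v
a = -322066/290577 (a = -55/(-303) - 1237/959 = -55*(-1/303) - 1237*1/959 = 55/303 - 1237/959 = -322066/290577 ≈ -1.1084)
k(I(0))*a = -6*6*(-322066/290577) = -36*(-322066/290577) = 3864792/96859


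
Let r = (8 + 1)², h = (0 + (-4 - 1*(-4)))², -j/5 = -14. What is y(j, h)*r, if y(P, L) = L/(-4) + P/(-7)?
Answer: -810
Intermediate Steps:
j = 70 (j = -5*(-14) = 70)
h = 0 (h = (0 + (-4 + 4))² = (0 + 0)² = 0² = 0)
y(P, L) = -L/4 - P/7 (y(P, L) = L*(-¼) + P*(-⅐) = -L/4 - P/7)
r = 81 (r = 9² = 81)
y(j, h)*r = (-¼*0 - ⅐*70)*81 = (0 - 10)*81 = -10*81 = -810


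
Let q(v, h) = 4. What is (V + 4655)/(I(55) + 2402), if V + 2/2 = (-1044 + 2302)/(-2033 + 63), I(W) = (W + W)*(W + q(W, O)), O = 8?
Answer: 4583561/8758620 ≈ 0.52332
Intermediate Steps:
I(W) = 2*W*(4 + W) (I(W) = (W + W)*(W + 4) = (2*W)*(4 + W) = 2*W*(4 + W))
V = -1614/985 (V = -1 + (-1044 + 2302)/(-2033 + 63) = -1 + 1258/(-1970) = -1 + 1258*(-1/1970) = -1 - 629/985 = -1614/985 ≈ -1.6386)
(V + 4655)/(I(55) + 2402) = (-1614/985 + 4655)/(2*55*(4 + 55) + 2402) = 4583561/(985*(2*55*59 + 2402)) = 4583561/(985*(6490 + 2402)) = (4583561/985)/8892 = (4583561/985)*(1/8892) = 4583561/8758620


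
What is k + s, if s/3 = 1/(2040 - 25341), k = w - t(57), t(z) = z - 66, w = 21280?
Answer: 165351662/7767 ≈ 21289.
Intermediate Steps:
t(z) = -66 + z
k = 21289 (k = 21280 - (-66 + 57) = 21280 - 1*(-9) = 21280 + 9 = 21289)
s = -1/7767 (s = 3/(2040 - 25341) = 3/(-23301) = 3*(-1/23301) = -1/7767 ≈ -0.00012875)
k + s = 21289 - 1/7767 = 165351662/7767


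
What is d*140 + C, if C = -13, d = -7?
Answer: -993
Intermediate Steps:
d*140 + C = -7*140 - 13 = -980 - 13 = -993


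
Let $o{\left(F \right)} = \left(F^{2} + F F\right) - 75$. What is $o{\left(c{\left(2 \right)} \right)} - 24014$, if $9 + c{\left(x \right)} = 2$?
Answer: $-23991$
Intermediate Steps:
$c{\left(x \right)} = -7$ ($c{\left(x \right)} = -9 + 2 = -7$)
$o{\left(F \right)} = -75 + 2 F^{2}$ ($o{\left(F \right)} = \left(F^{2} + F^{2}\right) - 75 = 2 F^{2} - 75 = -75 + 2 F^{2}$)
$o{\left(c{\left(2 \right)} \right)} - 24014 = \left(-75 + 2 \left(-7\right)^{2}\right) - 24014 = \left(-75 + 2 \cdot 49\right) - 24014 = \left(-75 + 98\right) - 24014 = 23 - 24014 = -23991$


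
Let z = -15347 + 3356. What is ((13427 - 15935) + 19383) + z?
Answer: 4884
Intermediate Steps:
z = -11991
((13427 - 15935) + 19383) + z = ((13427 - 15935) + 19383) - 11991 = (-2508 + 19383) - 11991 = 16875 - 11991 = 4884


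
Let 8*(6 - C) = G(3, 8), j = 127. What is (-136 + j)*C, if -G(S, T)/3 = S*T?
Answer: -135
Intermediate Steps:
G(S, T) = -3*S*T
C = 15 (C = 6 - (-3)*3*8/8 = 6 - ⅛*(-72) = 6 + 9 = 15)
(-136 + j)*C = (-136 + 127)*15 = -9*15 = -135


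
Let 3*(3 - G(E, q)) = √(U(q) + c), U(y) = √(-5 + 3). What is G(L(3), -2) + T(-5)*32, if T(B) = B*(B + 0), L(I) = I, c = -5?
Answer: 803 - √(-5 + I*√2)/3 ≈ 802.9 - 0.75263*I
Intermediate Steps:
U(y) = I*√2 (U(y) = √(-2) = I*√2)
G(E, q) = 3 - √(-5 + I*√2)/3 (G(E, q) = 3 - √(I*√2 - 5)/3 = 3 - √(-5 + I*√2)/3)
T(B) = B² (T(B) = B*B = B²)
G(L(3), -2) + T(-5)*32 = (3 - √(-5 + I*√2)/3) + (-5)²*32 = (3 - √(-5 + I*√2)/3) + 25*32 = (3 - √(-5 + I*√2)/3) + 800 = 803 - √(-5 + I*√2)/3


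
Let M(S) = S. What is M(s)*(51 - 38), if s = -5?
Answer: -65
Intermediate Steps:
M(s)*(51 - 38) = -5*(51 - 38) = -5*13 = -65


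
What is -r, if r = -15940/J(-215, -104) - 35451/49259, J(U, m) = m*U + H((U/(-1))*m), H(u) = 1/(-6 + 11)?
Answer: 7889399551/5507205459 ≈ 1.4326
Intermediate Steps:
H(u) = ⅕ (H(u) = 1/5 = ⅕)
J(U, m) = ⅕ + U*m (J(U, m) = m*U + ⅕ = U*m + ⅕ = ⅕ + U*m)
r = -7889399551/5507205459 (r = -15940/(⅕ - 215*(-104)) - 35451/49259 = -15940/(⅕ + 22360) - 35451*1/49259 = -15940/111801/5 - 35451/49259 = -15940*5/111801 - 35451/49259 = -79700/111801 - 35451/49259 = -7889399551/5507205459 ≈ -1.4326)
-r = -1*(-7889399551/5507205459) = 7889399551/5507205459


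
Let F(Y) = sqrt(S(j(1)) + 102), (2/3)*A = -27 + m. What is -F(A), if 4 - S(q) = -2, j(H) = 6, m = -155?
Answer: -6*sqrt(3) ≈ -10.392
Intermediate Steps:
S(q) = 6 (S(q) = 4 - 1*(-2) = 4 + 2 = 6)
A = -273 (A = 3*(-27 - 155)/2 = (3/2)*(-182) = -273)
F(Y) = 6*sqrt(3) (F(Y) = sqrt(6 + 102) = sqrt(108) = 6*sqrt(3))
-F(A) = -6*sqrt(3)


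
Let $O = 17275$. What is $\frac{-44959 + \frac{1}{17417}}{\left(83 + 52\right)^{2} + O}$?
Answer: $- \frac{391525451}{309151750} \approx -1.2665$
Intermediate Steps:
$\frac{-44959 + \frac{1}{17417}}{\left(83 + 52\right)^{2} + O} = \frac{-44959 + \frac{1}{17417}}{\left(83 + 52\right)^{2} + 17275} = \frac{-44959 + \frac{1}{17417}}{135^{2} + 17275} = - \frac{783050902}{17417 \left(18225 + 17275\right)} = - \frac{783050902}{17417 \cdot 35500} = \left(- \frac{783050902}{17417}\right) \frac{1}{35500} = - \frac{391525451}{309151750}$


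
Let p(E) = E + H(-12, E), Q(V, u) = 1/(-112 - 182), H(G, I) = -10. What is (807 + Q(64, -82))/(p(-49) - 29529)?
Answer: -237257/8698872 ≈ -0.027274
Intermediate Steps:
Q(V, u) = -1/294 (Q(V, u) = 1/(-294) = -1/294)
p(E) = -10 + E (p(E) = E - 10 = -10 + E)
(807 + Q(64, -82))/(p(-49) - 29529) = (807 - 1/294)/((-10 - 49) - 29529) = 237257/(294*(-59 - 29529)) = (237257/294)/(-29588) = (237257/294)*(-1/29588) = -237257/8698872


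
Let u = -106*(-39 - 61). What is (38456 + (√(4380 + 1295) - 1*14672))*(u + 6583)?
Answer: 408680472 + 85915*√227 ≈ 4.0997e+8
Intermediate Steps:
u = 10600 (u = -106*(-100) = 10600)
(38456 + (√(4380 + 1295) - 1*14672))*(u + 6583) = (38456 + (√(4380 + 1295) - 1*14672))*(10600 + 6583) = (38456 + (√5675 - 14672))*17183 = (38456 + (5*√227 - 14672))*17183 = (38456 + (-14672 + 5*√227))*17183 = (23784 + 5*√227)*17183 = 408680472 + 85915*√227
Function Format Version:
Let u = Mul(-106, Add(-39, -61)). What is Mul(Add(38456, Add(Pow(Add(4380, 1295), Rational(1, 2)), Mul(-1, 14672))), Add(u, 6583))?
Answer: Add(408680472, Mul(85915, Pow(227, Rational(1, 2)))) ≈ 4.0997e+8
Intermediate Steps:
u = 10600 (u = Mul(-106, -100) = 10600)
Mul(Add(38456, Add(Pow(Add(4380, 1295), Rational(1, 2)), Mul(-1, 14672))), Add(u, 6583)) = Mul(Add(38456, Add(Pow(Add(4380, 1295), Rational(1, 2)), Mul(-1, 14672))), Add(10600, 6583)) = Mul(Add(38456, Add(Pow(5675, Rational(1, 2)), -14672)), 17183) = Mul(Add(38456, Add(Mul(5, Pow(227, Rational(1, 2))), -14672)), 17183) = Mul(Add(38456, Add(-14672, Mul(5, Pow(227, Rational(1, 2))))), 17183) = Mul(Add(23784, Mul(5, Pow(227, Rational(1, 2)))), 17183) = Add(408680472, Mul(85915, Pow(227, Rational(1, 2))))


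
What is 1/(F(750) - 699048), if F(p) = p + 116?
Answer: -1/698182 ≈ -1.4323e-6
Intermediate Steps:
F(p) = 116 + p
1/(F(750) - 699048) = 1/((116 + 750) - 699048) = 1/(866 - 699048) = 1/(-698182) = -1/698182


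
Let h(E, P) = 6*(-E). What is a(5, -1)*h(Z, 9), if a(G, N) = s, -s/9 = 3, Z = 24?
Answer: 3888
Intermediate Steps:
s = -27 (s = -9*3 = -27)
a(G, N) = -27
h(E, P) = -6*E
a(5, -1)*h(Z, 9) = -(-162)*24 = -27*(-144) = 3888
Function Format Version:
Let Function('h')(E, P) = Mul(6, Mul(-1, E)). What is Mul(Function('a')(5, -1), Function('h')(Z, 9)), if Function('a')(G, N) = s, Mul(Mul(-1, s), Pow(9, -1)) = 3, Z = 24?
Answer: 3888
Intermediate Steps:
s = -27 (s = Mul(-9, 3) = -27)
Function('a')(G, N) = -27
Function('h')(E, P) = Mul(-6, E)
Mul(Function('a')(5, -1), Function('h')(Z, 9)) = Mul(-27, Mul(-6, 24)) = Mul(-27, -144) = 3888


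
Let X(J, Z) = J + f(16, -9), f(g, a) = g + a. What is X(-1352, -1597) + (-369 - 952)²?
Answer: 1743696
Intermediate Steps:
f(g, a) = a + g
X(J, Z) = 7 + J (X(J, Z) = J + (-9 + 16) = J + 7 = 7 + J)
X(-1352, -1597) + (-369 - 952)² = (7 - 1352) + (-369 - 952)² = -1345 + (-1321)² = -1345 + 1745041 = 1743696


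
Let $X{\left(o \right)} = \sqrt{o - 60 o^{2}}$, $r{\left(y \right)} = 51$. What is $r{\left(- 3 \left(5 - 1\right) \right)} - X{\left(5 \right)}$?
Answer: $51 - i \sqrt{1495} \approx 51.0 - 38.665 i$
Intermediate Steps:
$r{\left(- 3 \left(5 - 1\right) \right)} - X{\left(5 \right)} = 51 - \sqrt{5 \left(1 - 300\right)} = 51 - \sqrt{5 \left(-299\right)} = 51 - \sqrt{-1495} = 51 - i \sqrt{1495}$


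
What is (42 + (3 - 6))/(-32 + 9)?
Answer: -39/23 ≈ -1.6957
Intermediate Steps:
(42 + (3 - 6))/(-32 + 9) = (42 - 3)/(-23) = -1/23*39 = -39/23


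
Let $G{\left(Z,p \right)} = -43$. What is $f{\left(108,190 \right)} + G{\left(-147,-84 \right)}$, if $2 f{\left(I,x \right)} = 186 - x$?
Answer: $-45$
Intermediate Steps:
$f{\left(I,x \right)} = 93 - \frac{x}{2}$ ($f{\left(I,x \right)} = \frac{186 - x}{2} = 93 - \frac{x}{2}$)
$f{\left(108,190 \right)} + G{\left(-147,-84 \right)} = \left(93 - 95\right) - 43 = -2 - 43 = -45$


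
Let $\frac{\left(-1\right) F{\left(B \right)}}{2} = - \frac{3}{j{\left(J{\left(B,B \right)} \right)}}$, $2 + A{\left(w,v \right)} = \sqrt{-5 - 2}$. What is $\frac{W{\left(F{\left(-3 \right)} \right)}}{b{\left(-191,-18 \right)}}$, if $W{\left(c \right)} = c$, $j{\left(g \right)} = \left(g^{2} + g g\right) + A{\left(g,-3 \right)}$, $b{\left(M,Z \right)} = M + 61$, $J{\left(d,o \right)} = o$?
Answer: $- \frac{48}{17095} + \frac{3 i \sqrt{7}}{17095} \approx -0.0028078 + 0.0004643 i$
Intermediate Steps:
$b{\left(M,Z \right)} = 61 + M$
$A{\left(w,v \right)} = -2 + i \sqrt{7}$ ($A{\left(w,v \right)} = -2 + \sqrt{-5 - 2} = -2 + \sqrt{-7} = -2 + i \sqrt{7}$)
$j{\left(g \right)} = -2 + 2 g^{2} + i \sqrt{7}$ ($j{\left(g \right)} = \left(g^{2} + g g\right) - \left(2 - i \sqrt{7}\right) = \left(g^{2} + g^{2}\right) - \left(2 - i \sqrt{7}\right) = 2 g^{2} - \left(2 - i \sqrt{7}\right) = -2 + 2 g^{2} + i \sqrt{7}$)
$F{\left(B \right)} = \frac{6}{-2 + 2 B^{2} + i \sqrt{7}}$ ($F{\left(B \right)} = - 2 \left(- \frac{3}{-2 + 2 B^{2} + i \sqrt{7}}\right) = \frac{6}{-2 + 2 B^{2} + i \sqrt{7}}$)
$\frac{W{\left(F{\left(-3 \right)} \right)}}{b{\left(-191,-18 \right)}} = \frac{6 \frac{1}{-2 + 2 \left(-3\right)^{2} + i \sqrt{7}}}{61 - 191} = \frac{6 \frac{1}{-2 + 2 \cdot 9 + i \sqrt{7}}}{-130} = \frac{6}{-2 + 18 + i \sqrt{7}} \left(- \frac{1}{130}\right) = \frac{6}{16 + i \sqrt{7}} \left(- \frac{1}{130}\right) = - \frac{3}{65 \left(16 + i \sqrt{7}\right)}$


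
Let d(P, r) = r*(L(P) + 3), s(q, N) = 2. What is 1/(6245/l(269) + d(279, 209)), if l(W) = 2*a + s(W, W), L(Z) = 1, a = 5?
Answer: 12/16277 ≈ 0.00073724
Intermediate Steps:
d(P, r) = 4*r (d(P, r) = r*(1 + 3) = r*4 = 4*r)
l(W) = 12 (l(W) = 2*5 + 2 = 10 + 2 = 12)
1/(6245/l(269) + d(279, 209)) = 1/(6245/12 + 4*209) = 1/(6245*(1/12) + 836) = 1/(6245/12 + 836) = 1/(16277/12) = 12/16277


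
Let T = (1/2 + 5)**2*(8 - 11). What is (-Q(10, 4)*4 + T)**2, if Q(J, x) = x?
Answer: 182329/16 ≈ 11396.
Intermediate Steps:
T = -363/4 (T = (1/2 + 5)**2*(-3) = (11/2)**2*(-3) = (121/4)*(-3) = -363/4 ≈ -90.750)
(-Q(10, 4)*4 + T)**2 = (-1*4*4 - 363/4)**2 = (-4*4 - 363/4)**2 = (-16 - 363/4)**2 = (-427/4)**2 = 182329/16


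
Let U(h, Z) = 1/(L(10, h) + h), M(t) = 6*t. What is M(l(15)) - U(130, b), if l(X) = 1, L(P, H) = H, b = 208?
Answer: 1559/260 ≈ 5.9962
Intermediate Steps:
U(h, Z) = 1/(2*h) (U(h, Z) = 1/(h + h) = 1/(2*h))
M(l(15)) - U(130, b) = 6*1 - 1/(2*130) = 6 - 1/(2*130) = 6 - 1*1/260 = 6 - 1/260 = 1559/260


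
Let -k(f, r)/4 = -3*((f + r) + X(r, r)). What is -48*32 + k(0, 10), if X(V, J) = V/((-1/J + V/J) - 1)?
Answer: -2616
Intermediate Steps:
X(V, J) = V/(-1 - 1/J + V/J)
k(f, r) = -12*r² + 12*f + 12*r (k(f, r) = -(-12)*((f + r) - r*r/(1 + r - r)) = -(-12)*((f + r) - 1*r*r/1) = -(-12)*((f + r) - 1*r*r*1) = -(-12)*((f + r) - r²) = -(-12)*(f + r - r²) = -4*(-3*f - 3*r + 3*r²) = -12*r² + 12*f + 12*r)
-48*32 + k(0, 10) = -48*32 + (-12*10² + 12*0 + 12*10) = -1536 + (-12*100 + 0 + 120) = -1536 + (-1200 + 0 + 120) = -1536 - 1080 = -2616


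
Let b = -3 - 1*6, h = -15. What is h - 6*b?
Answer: 39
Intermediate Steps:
b = -9 (b = -3 - 6 = -9)
h - 6*b = -15 - 6*(-9) = -15 + 54 = 39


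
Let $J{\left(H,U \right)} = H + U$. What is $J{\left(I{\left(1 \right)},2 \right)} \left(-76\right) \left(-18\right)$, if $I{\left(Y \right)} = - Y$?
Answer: $1368$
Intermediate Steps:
$J{\left(I{\left(1 \right)},2 \right)} \left(-76\right) \left(-18\right) = \left(\left(-1\right) 1 + 2\right) \left(-76\right) \left(-18\right) = \left(-1 + 2\right) \left(-76\right) \left(-18\right) = 1 \left(-76\right) \left(-18\right) = \left(-76\right) \left(-18\right) = 1368$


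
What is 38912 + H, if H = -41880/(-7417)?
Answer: 288652184/7417 ≈ 38918.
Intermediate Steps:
H = 41880/7417 (H = -41880*(-1/7417) = 41880/7417 ≈ 5.6465)
38912 + H = 38912 + 41880/7417 = 288652184/7417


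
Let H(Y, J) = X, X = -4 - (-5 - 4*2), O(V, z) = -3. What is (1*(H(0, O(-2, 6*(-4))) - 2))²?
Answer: 49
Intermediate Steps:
X = 9 (X = -4 - (-5 - 8) = -4 - 1*(-13) = -4 + 13 = 9)
H(Y, J) = 9
(1*(H(0, O(-2, 6*(-4))) - 2))² = (1*(9 - 2))² = (1*7)² = 7² = 49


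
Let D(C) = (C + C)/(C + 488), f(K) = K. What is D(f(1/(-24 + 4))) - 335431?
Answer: -3273471131/9759 ≈ -3.3543e+5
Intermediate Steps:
D(C) = 2*C/(488 + C) (D(C) = (2*C)/(488 + C) = 2*C/(488 + C))
D(f(1/(-24 + 4))) - 335431 = 2/((-24 + 4)*(488 + 1/(-24 + 4))) - 335431 = 2/(-20*(488 + 1/(-20))) - 335431 = 2*(-1/20)/(488 - 1/20) - 335431 = 2*(-1/20)/(9759/20) - 335431 = 2*(-1/20)*(20/9759) - 335431 = -2/9759 - 335431 = -3273471131/9759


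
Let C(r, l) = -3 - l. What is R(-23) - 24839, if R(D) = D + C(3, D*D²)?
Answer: -12698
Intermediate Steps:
R(D) = -3 + D - D³ (R(D) = D + (-3 - D*D²) = D + (-3 - D³) = -3 + D - D³)
R(-23) - 24839 = (-3 - 23 - 1*(-23)³) - 24839 = (-3 - 23 - 1*(-12167)) - 24839 = (-3 - 23 + 12167) - 24839 = 12141 - 24839 = -12698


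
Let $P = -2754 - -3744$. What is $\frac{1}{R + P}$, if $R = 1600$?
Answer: $\frac{1}{2590} \approx 0.0003861$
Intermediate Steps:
$P = 990$ ($P = -2754 + 3744 = 990$)
$\frac{1}{R + P} = \frac{1}{1600 + 990} = \frac{1}{2590}$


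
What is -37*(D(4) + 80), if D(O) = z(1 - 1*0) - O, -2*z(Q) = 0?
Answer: -2812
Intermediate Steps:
z(Q) = 0 (z(Q) = -½*0 = 0)
D(O) = -O (D(O) = 0 - O = -O)
-37*(D(4) + 80) = -37*(-1*4 + 80) = -37*(-4 + 80) = -37*76 = -2812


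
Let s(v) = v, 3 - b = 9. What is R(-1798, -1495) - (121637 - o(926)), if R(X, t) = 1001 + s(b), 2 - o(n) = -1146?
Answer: -119494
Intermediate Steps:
b = -6 (b = 3 - 1*9 = 3 - 9 = -6)
o(n) = 1148 (o(n) = 2 - 1*(-1146) = 2 + 1146 = 1148)
R(X, t) = 995 (R(X, t) = 1001 - 6 = 995)
R(-1798, -1495) - (121637 - o(926)) = 995 - (121637 - 1*1148) = 995 - (121637 - 1148) = 995 - 1*120489 = 995 - 120489 = -119494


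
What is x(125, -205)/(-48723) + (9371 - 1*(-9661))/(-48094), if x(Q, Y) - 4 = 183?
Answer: -468144857/1171641981 ≈ -0.39956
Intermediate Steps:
x(Q, Y) = 187 (x(Q, Y) = 4 + 183 = 187)
x(125, -205)/(-48723) + (9371 - 1*(-9661))/(-48094) = 187/(-48723) + (9371 - 1*(-9661))/(-48094) = 187*(-1/48723) + (9371 + 9661)*(-1/48094) = -187/48723 + 19032*(-1/48094) = -187/48723 - 9516/24047 = -468144857/1171641981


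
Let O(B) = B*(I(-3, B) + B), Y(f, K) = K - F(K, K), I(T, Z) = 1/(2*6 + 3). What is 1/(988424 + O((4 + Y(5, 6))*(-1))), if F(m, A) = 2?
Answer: 15/14827312 ≈ 1.0116e-6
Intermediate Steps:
I(T, Z) = 1/15 (I(T, Z) = 1/(12 + 3) = 1/15)
Y(f, K) = -2 + K (Y(f, K) = K - 1*2 = K - 2 = -2 + K)
O(B) = B*(1/15 + B)
1/(988424 + O((4 + Y(5, 6))*(-1))) = 1/(988424 + ((4 + (-2 + 6))*(-1))*(1/15 + (4 + (-2 + 6))*(-1))) = 1/(988424 + ((4 + 4)*(-1))*(1/15 + (4 + 4)*(-1))) = 1/(988424 + (8*(-1))*(1/15 + 8*(-1))) = 1/(988424 - 8*(1/15 - 8)) = 1/(988424 - 8*(-119/15)) = 1/(988424 + 952/15) = 1/(14827312/15) = 15/14827312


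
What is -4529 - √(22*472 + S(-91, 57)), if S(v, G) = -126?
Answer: -4529 - √10258 ≈ -4630.3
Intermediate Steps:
-4529 - √(22*472 + S(-91, 57)) = -4529 - √(22*472 - 126) = -4529 - √(10384 - 126) = -4529 - √10258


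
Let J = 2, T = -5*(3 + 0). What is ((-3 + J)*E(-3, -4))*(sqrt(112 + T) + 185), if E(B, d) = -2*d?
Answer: -1480 - 8*sqrt(97) ≈ -1558.8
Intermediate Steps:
T = -15 (T = -5*3 = -15)
((-3 + J)*E(-3, -4))*(sqrt(112 + T) + 185) = ((-3 + 2)*(-2*(-4)))*(sqrt(112 - 15) + 185) = (-1*8)*(sqrt(97) + 185) = -8*(185 + sqrt(97)) = -1480 - 8*sqrt(97)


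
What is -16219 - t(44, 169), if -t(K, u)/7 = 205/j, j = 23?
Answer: -371602/23 ≈ -16157.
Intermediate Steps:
t(K, u) = -1435/23
-16219 - t(44, 169) = -16219 - 1*(-1435/23) = -16219 + 1435/23 = -371602/23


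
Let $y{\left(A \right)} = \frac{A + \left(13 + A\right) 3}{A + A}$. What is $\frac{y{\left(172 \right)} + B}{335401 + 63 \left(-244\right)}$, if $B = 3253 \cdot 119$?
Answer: $\frac{133165535}{110089976} \approx 1.2096$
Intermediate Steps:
$B = 387107$
$y{\left(A \right)} = \frac{39 + 4 A}{2 A}$ ($y{\left(A \right)} = \frac{A + \left(39 + 3 A\right)}{2 A} = \left(39 + 4 A\right) \frac{1}{2 A} = \frac{39 + 4 A}{2 A}$)
$\frac{y{\left(172 \right)} + B}{335401 + 63 \left(-244\right)} = \frac{\left(2 + \frac{39}{2 \cdot 172}\right) + 387107}{335401 + 63 \left(-244\right)} = \frac{\left(2 + \frac{39}{2} \cdot \frac{1}{172}\right) + 387107}{335401 - 15372} = \frac{\left(2 + \frac{39}{344}\right) + 387107}{320029} = \left(\frac{727}{344} + 387107\right) \frac{1}{320029} = \frac{133165535}{344} \cdot \frac{1}{320029} = \frac{133165535}{110089976}$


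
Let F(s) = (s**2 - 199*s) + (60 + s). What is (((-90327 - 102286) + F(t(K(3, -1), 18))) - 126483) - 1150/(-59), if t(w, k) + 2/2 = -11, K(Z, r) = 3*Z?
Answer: -18673294/59 ≈ -3.1650e+5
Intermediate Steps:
t(w, k) = -12 (t(w, k) = -1 - 11 = -12)
F(s) = 60 + s**2 - 198*s
(((-90327 - 102286) + F(t(K(3, -1), 18))) - 126483) - 1150/(-59) = (((-90327 - 102286) + (60 + (-12)**2 - 198*(-12))) - 126483) - 1150/(-59) = ((-192613 + (60 + 144 + 2376)) - 126483) - 1/59*(-1150) = ((-192613 + 2580) - 126483) + 1150/59 = (-190033 - 126483) + 1150/59 = -316516 + 1150/59 = -18673294/59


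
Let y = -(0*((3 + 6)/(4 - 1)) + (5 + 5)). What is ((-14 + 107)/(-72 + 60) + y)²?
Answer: 5041/16 ≈ 315.06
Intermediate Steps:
y = -10 (y = -(0*(9/3) + 10) = -(0*(9*(⅓)) + 10) = -(0*3 + 10) = -(0 + 10) = -1*10 = -10)
((-14 + 107)/(-72 + 60) + y)² = ((-14 + 107)/(-72 + 60) - 10)² = (93/(-12) - 10)² = (93*(-1/12) - 10)² = (-31/4 - 10)² = (-71/4)² = 5041/16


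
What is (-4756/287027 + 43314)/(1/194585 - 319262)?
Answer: -2419135733460370/17831149466302263 ≈ -0.13567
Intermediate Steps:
(-4756/287027 + 43314)/(1/194585 - 319262) = (-4756*1/287027 + 43314)/(1/194585 - 319262) = (-4756/287027 + 43314)/(-62123596269/194585) = (12432282722/287027)*(-194585/62123596269) = -2419135733460370/17831149466302263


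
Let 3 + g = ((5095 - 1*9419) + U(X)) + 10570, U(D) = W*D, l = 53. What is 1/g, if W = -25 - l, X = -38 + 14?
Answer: 1/8115 ≈ 0.00012323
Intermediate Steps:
X = -24
W = -78 (W = -25 - 1*53 = -25 - 53 = -78)
U(D) = -78*D
g = 8115 (g = -3 + (((5095 - 1*9419) - 78*(-24)) + 10570) = -3 + (((5095 - 9419) + 1872) + 10570) = -3 + ((-4324 + 1872) + 10570) = -3 + (-2452 + 10570) = -3 + 8118 = 8115)
1/g = 1/8115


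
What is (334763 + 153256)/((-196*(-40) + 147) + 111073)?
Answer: 488019/119060 ≈ 4.0989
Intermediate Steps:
(334763 + 153256)/((-196*(-40) + 147) + 111073) = 488019/((7840 + 147) + 111073) = 488019/(7987 + 111073) = 488019/119060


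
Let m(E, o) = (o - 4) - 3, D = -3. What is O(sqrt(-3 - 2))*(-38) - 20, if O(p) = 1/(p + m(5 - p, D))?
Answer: -344/21 + 38*I*sqrt(5)/105 ≈ -16.381 + 0.80924*I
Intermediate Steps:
m(E, o) = -7 + o (m(E, o) = (-4 + o) - 3 = -7 + o)
O(p) = 1/(-10 + p) (O(p) = 1/(p + (-7 - 3)) = 1/(p - 10) = 1/(-10 + p))
O(sqrt(-3 - 2))*(-38) - 20 = -38/(-10 + sqrt(-3 - 2)) - 20 = -38/(-10 + sqrt(-5)) - 20 = -38/(-10 + I*sqrt(5)) - 20 = -20 - 38/(-10 + I*sqrt(5))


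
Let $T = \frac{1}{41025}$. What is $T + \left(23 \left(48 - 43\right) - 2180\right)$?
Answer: $- \frac{84716624}{41025} \approx -2065.0$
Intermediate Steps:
$T = \frac{1}{41025} \approx 2.4375 \cdot 10^{-5}$
$T + \left(23 \left(48 - 43\right) - 2180\right) = \frac{1}{41025} + \left(23 \left(48 - 43\right) - 2180\right) = \frac{1}{41025} + \left(23 \cdot 5 - 2180\right) = \frac{1}{41025} + \left(115 - 2180\right) = \frac{1}{41025} - 2065 = - \frac{84716624}{41025}$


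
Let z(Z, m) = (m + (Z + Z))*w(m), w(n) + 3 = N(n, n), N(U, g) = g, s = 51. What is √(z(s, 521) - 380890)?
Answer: 24*I*√101 ≈ 241.2*I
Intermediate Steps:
w(n) = -3 + n
z(Z, m) = (-3 + m)*(m + 2*Z) (z(Z, m) = (m + (Z + Z))*(-3 + m) = (m + 2*Z)*(-3 + m) = (-3 + m)*(m + 2*Z))
√(z(s, 521) - 380890) = √((-3 + 521)*(521 + 2*51) - 380890) = √(518*(521 + 102) - 380890) = √(518*623 - 380890) = √(322714 - 380890) = √(-58176) = 24*I*√101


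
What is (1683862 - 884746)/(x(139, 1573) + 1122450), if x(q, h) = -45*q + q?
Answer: 399558/558167 ≈ 0.71584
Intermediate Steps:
x(q, h) = -44*q
(1683862 - 884746)/(x(139, 1573) + 1122450) = (1683862 - 884746)/(-44*139 + 1122450) = 799116/(-6116 + 1122450) = 799116/1116334 = 799116*(1/1116334) = 399558/558167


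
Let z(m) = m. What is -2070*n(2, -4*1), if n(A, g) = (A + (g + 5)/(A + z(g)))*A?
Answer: -6210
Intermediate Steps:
n(A, g) = A*(A + (5 + g)/(A + g)) (n(A, g) = (A + (g + 5)/(A + g))*A = (A + (5 + g)/(A + g))*A = A*(A + (5 + g)/(A + g)))
-2070*n(2, -4*1) = -4140*(5 - 4*1 + 2**2 + 2*(-4*1))/(2 - 4*1) = -4140*(5 - 4 + 4 + 2*(-4))/(2 - 4) = -4140*(5 - 4 + 4 - 8)/(-2) = -4140*(-1)*(-3)/2 = -2070*3 = -6210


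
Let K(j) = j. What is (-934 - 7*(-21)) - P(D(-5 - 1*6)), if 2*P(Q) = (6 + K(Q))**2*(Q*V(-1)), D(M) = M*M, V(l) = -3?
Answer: 5853253/2 ≈ 2.9266e+6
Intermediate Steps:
D(M) = M**2
P(Q) = -3*Q*(6 + Q)**2/2 (P(Q) = ((6 + Q)**2*(Q*(-3)))/2 = ((6 + Q)**2*(-3*Q))/2 = (-3*Q*(6 + Q)**2)/2 = -3*Q*(6 + Q)**2/2)
(-934 - 7*(-21)) - P(D(-5 - 1*6)) = (-934 - 7*(-21)) - (-3)*(-5 - 1*6)**2*(6 + (-5 - 1*6)**2)**2/2 = (-934 + 147) - (-3)*(-5 - 6)**2*(6 + (-5 - 6)**2)**2/2 = -787 - (-3)*(-11)**2*(6 + (-11)**2)**2/2 = -787 - (-3)*121*(6 + 121)**2/2 = -787 - (-3)*121*127**2/2 = -787 - (-3)*121*16129/2 = -787 - 1*(-5854827/2) = -787 + 5854827/2 = 5853253/2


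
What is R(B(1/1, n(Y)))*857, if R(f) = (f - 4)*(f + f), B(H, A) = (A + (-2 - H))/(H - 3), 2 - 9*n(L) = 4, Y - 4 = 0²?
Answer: -1068679/162 ≈ -6596.8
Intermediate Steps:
Y = 4 (Y = 4 + 0² = 4 + 0 = 4)
n(L) = -2/9 (n(L) = 2/9 - ⅑*4 = 2/9 - 4/9 = -2/9)
B(H, A) = (-2 + A - H)/(-3 + H)
R(f) = 2*f*(-4 + f) (R(f) = (-4 + f)*(2*f) = 2*f*(-4 + f))
R(B(1/1, n(Y)))*857 = (2*((-2 - 2/9 - 1/1)/(-3 + 1/1))*(-4 + (-2 - 2/9 - 1/1)/(-3 + 1/1)))*857 = (2*((-2 - 2/9 - 1*1)/(-3 + 1))*(-4 + (-2 - 2/9 - 1*1)/(-3 + 1)))*857 = (2*((-2 - 2/9 - 1)/(-2))*(-4 + (-2 - 2/9 - 1)/(-2)))*857 = (2*(-½*(-29/9))*(-4 - ½*(-29/9)))*857 = (2*(29/18)*(-4 + 29/18))*857 = (2*(29/18)*(-43/18))*857 = -1247/162*857 = -1068679/162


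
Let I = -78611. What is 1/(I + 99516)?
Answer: 1/20905 ≈ 4.7835e-5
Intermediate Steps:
1/(I + 99516) = 1/(-78611 + 99516) = 1/20905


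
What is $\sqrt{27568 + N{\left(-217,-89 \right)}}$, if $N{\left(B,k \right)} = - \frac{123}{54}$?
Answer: $\frac{\sqrt{992366}}{6} \approx 166.03$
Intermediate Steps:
$N{\left(B,k \right)} = - \frac{41}{18}$ ($N{\left(B,k \right)} = \left(-123\right) \frac{1}{54} = - \frac{41}{18}$)
$\sqrt{27568 + N{\left(-217,-89 \right)}} = \sqrt{27568 - \frac{41}{18}} = \sqrt{\frac{496183}{18}} = \frac{\sqrt{992366}}{6}$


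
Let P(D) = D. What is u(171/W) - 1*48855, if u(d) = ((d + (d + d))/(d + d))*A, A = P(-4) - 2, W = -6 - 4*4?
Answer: -48864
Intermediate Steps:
W = -22 (W = -6 - 16 = -22)
A = -6 (A = -4 - 2 = -6)
u(d) = -9 (u(d) = ((d + (d + d))/(d + d))*(-6) = ((d + 2*d)/((2*d)))*(-6) = ((3*d)*(1/(2*d)))*(-6) = (3/2)*(-6) = -9)
u(171/W) - 1*48855 = -9 - 1*48855 = -9 - 48855 = -48864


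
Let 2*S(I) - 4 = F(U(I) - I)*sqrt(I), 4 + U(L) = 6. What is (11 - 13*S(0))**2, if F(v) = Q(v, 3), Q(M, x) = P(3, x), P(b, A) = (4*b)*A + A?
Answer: 225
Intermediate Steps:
U(L) = 2 (U(L) = -4 + 6 = 2)
P(b, A) = A + 4*A*b (P(b, A) = 4*A*b + A = A + 4*A*b)
Q(M, x) = 13*x (Q(M, x) = x*(1 + 4*3) = x*(1 + 12) = x*13 = 13*x)
F(v) = 39 (F(v) = 13*3 = 39)
S(I) = 2 + 39*sqrt(I)/2 (S(I) = 2 + (39*sqrt(I))/2 = 2 + 39*sqrt(I)/2)
(11 - 13*S(0))**2 = (11 - 13*(2 + 39*sqrt(0)/2))**2 = (11 - 13*(2 + (39/2)*0))**2 = (11 - 13*(2 + 0))**2 = (11 - 13*2)**2 = (11 - 26)**2 = (-15)**2 = 225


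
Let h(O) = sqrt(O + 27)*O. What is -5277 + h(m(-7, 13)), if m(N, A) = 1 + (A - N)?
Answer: -5277 + 84*sqrt(3) ≈ -5131.5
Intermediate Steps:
m(N, A) = 1 + A - N
h(O) = O*sqrt(27 + O) (h(O) = sqrt(27 + O)*O = O*sqrt(27 + O))
-5277 + h(m(-7, 13)) = -5277 + (1 + 13 - 1*(-7))*sqrt(27 + (1 + 13 - 1*(-7))) = -5277 + (1 + 13 + 7)*sqrt(27 + (1 + 13 + 7)) = -5277 + 21*sqrt(27 + 21) = -5277 + 21*sqrt(48) = -5277 + 21*(4*sqrt(3)) = -5277 + 84*sqrt(3)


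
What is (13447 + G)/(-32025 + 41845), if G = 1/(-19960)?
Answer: 268402119/196007200 ≈ 1.3693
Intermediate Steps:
G = -1/19960 ≈ -5.0100e-5
(13447 + G)/(-32025 + 41845) = (13447 - 1/19960)/(-32025 + 41845) = (268402119/19960)/9820 = (268402119/19960)*(1/9820) = 268402119/196007200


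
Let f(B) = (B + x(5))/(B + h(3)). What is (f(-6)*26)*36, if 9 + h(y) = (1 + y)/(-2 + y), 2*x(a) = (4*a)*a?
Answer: -3744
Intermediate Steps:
x(a) = 2*a² (x(a) = ((4*a)*a)/2 = (4*a²)/2 = 2*a²)
h(y) = -9 + (1 + y)/(-2 + y)
f(B) = (50 + B)/(-5 + B) (f(B) = (B + 2*5²)/(B + (19 - 8*3)/(-2 + 3)) = (B + 2*25)/(B + (19 - 24)/1) = (B + 50)/(B + 1*(-5)) = (50 + B)/(B - 5) = (50 + B)/(-5 + B))
(f(-6)*26)*36 = (((50 - 6)/(-5 - 6))*26)*36 = ((44/(-11))*26)*36 = (-1/11*44*26)*36 = -4*26*36 = -104*36 = -3744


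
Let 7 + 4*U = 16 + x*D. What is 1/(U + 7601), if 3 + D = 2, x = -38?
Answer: 4/30451 ≈ 0.00013136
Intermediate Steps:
D = -1 (D = -3 + 2 = -1)
U = 47/4 (U = -7/4 + (16 - 38*(-1))/4 = -7/4 + (16 + 38)/4 = -7/4 + (¼)*54 = -7/4 + 27/2 = 47/4 ≈ 11.750)
1/(U + 7601) = 1/(47/4 + 7601) = 1/(30451/4) = 4/30451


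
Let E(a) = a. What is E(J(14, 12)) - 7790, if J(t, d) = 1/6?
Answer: -46739/6 ≈ -7789.8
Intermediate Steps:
J(t, d) = 1/6
E(J(14, 12)) - 7790 = 1/6 - 7790 = -46739/6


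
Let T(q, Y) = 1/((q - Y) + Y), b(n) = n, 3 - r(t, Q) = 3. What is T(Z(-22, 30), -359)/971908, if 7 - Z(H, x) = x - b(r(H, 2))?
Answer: -1/22353884 ≈ -4.4735e-8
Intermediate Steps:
r(t, Q) = 0 (r(t, Q) = 3 - 1*3 = 3 - 3 = 0)
Z(H, x) = 7 - x (Z(H, x) = 7 - (x - 1*0) = 7 - (x + 0) = 7 - x)
T(q, Y) = 1/q
T(Z(-22, 30), -359)/971908 = 1/((7 - 1*30)*971908) = (1/971908)/(7 - 30) = (1/971908)/(-23) = -1/23*1/971908 = -1/22353884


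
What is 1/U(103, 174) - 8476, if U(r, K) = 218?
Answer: -1847767/218 ≈ -8476.0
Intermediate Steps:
1/U(103, 174) - 8476 = 1/218 - 8476 = -1847767/218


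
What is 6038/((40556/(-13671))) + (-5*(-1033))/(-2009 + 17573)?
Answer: -321132164783/157803396 ≈ -2035.0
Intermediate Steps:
6038/((40556/(-13671))) + (-5*(-1033))/(-2009 + 17573) = 6038/((40556*(-1/13671))) + 5165/15564 = 6038/(-40556/13671) + 5165*(1/15564) = 6038*(-13671/40556) + 5165/15564 = -41272749/20278 + 5165/15564 = -321132164783/157803396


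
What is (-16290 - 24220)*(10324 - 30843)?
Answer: 831224690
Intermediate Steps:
(-16290 - 24220)*(10324 - 30843) = -40510*(-20519) = 831224690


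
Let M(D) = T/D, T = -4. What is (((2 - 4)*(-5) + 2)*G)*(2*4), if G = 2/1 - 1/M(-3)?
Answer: 120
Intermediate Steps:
M(D) = -4/D
G = 5/4 (G = 2/1 - 1/((-4/(-3))) = 2*1 - 1/((-4*(-⅓))) = 2 - 1/4/3 = 2 - 1*¾ = 2 - ¾ = 5/4 ≈ 1.2500)
(((2 - 4)*(-5) + 2)*G)*(2*4) = (((2 - 4)*(-5) + 2)*(5/4))*(2*4) = ((-2*(-5) + 2)*(5/4))*8 = ((10 + 2)*(5/4))*8 = (12*(5/4))*8 = 15*8 = 120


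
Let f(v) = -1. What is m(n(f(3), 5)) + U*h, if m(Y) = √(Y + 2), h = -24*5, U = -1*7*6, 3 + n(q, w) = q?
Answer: 5040 + I*√2 ≈ 5040.0 + 1.4142*I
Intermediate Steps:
n(q, w) = -3 + q
U = -42 (U = -7*6 = -42)
h = -120
m(Y) = √(2 + Y)
m(n(f(3), 5)) + U*h = √(2 + (-3 - 1)) - 42*(-120) = √(2 - 4) + 5040 = √(-2) + 5040 = I*√2 + 5040 = 5040 + I*√2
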